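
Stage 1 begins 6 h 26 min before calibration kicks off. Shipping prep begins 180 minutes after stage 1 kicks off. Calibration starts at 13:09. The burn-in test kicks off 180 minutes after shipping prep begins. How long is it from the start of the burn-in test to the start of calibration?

26 minutes

Stage 1 starts at 13:09 − 386 min = 06:43.
Shipping prep starts at 06:43 + 180 min = 09:43.
The burn-in test starts at 09:43 + 180 min = 12:43.
From 12:43 to 13:09 is 26 minutes.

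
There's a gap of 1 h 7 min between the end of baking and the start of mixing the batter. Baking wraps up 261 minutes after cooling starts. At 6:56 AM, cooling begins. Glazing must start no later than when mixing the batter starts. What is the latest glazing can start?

Baking ends at 6:56 AM + 261 min = 11:17 AM.
Mixing the batter starts at 11:17 AM + 67 min = 12:24 PM.
Glazing is bounded by mixing the batter, so the latest it can start is 12:24 PM.

12:24 PM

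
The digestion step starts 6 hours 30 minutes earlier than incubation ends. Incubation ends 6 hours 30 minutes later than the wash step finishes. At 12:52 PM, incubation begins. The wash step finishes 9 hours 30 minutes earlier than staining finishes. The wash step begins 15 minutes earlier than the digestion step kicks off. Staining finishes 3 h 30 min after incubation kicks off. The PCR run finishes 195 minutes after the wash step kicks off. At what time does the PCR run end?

9:52 AM

Staining ends at 12:52 PM + 210 min = 4:22 PM.
The wash step ends at 4:22 PM − 570 min = 6:52 AM.
Incubation ends at 6:52 AM + 390 min = 1:22 PM.
The digestion step starts at 1:22 PM − 390 min = 6:52 AM.
The wash step starts at 6:52 AM − 15 min = 6:37 AM.
The PCR run ends at 6:37 AM + 195 min = 9:52 AM.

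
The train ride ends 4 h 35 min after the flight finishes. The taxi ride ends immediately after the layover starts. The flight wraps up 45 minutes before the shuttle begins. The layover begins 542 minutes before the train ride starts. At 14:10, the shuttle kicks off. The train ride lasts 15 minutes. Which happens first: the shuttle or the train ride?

the shuttle

The flight ends at 14:10 − 45 min = 13:25.
The train ride ends at 13:25 + 275 min = 18:00.
The train ride starts at 18:00 − 15 min = 17:45.
The shuttle starts at 14:10 and the train ride starts at 17:45, so the shuttle is first.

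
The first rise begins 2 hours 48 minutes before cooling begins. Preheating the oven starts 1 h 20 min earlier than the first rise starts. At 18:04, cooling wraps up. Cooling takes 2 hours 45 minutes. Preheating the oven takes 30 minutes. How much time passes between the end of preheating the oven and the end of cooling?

383 minutes

Cooling starts at 18:04 − 165 min = 15:19.
The first rise starts at 15:19 − 168 min = 12:31.
Preheating the oven starts at 12:31 − 80 min = 11:11.
Preheating the oven ends at 11:11 + 30 min = 11:41.
From 11:41 to 18:04 is 383 minutes.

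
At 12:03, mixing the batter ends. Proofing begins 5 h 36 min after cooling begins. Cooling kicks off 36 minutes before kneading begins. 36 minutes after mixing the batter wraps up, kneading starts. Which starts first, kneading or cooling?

cooling

Kneading starts at 12:03 + 36 min = 12:39.
Cooling starts at 12:39 − 36 min = 12:03.
Kneading starts at 12:39 and cooling starts at 12:03, so cooling is first.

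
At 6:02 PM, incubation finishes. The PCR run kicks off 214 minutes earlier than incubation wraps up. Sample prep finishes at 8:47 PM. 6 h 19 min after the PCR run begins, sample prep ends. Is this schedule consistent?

The PCR run starts at 6:02 PM − 214 min = 2:28 PM.
Sample prep ends at 2:28 PM + 379 min = 8:47 PM.
That matches the stated 8:47 PM, so the schedule is consistent.

Yes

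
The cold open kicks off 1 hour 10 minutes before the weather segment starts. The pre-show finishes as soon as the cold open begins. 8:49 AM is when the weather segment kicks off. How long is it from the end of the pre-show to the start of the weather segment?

1 h 10 min

The cold open starts at 8:49 AM − 70 min = 7:39 AM.
So the pre-show ends at 7:39 AM.
From 7:39 AM to 8:49 AM is 1 h 10 min.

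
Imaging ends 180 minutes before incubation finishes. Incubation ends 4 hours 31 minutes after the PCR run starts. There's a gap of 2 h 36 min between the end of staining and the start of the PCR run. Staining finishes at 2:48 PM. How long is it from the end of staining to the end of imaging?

4 h 7 min

The PCR run starts at 2:48 PM + 156 min = 5:24 PM.
Incubation ends at 5:24 PM + 271 min = 9:55 PM.
Imaging ends at 9:55 PM − 180 min = 6:55 PM.
From 2:48 PM to 6:55 PM is 4 h 7 min.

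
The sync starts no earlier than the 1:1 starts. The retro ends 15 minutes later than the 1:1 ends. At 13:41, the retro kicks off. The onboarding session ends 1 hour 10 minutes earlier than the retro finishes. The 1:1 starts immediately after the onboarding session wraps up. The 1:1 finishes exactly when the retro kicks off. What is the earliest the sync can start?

The 1:1 ends at 13:41.
The retro ends at 13:41 + 15 min = 13:56.
The onboarding session ends at 13:56 − 70 min = 12:46.
So the 1:1 starts at 12:46.
The sync is bounded by the 1:1, so the earliest it can start is 12:46.

12:46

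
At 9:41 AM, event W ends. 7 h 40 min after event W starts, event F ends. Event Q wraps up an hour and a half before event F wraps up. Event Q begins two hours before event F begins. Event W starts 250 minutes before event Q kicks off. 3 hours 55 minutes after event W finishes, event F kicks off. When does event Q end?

Event F starts at 9:41 AM + 235 min = 1:36 PM.
Event Q starts at 1:36 PM − 120 min = 11:36 AM.
Event W starts at 11:36 AM − 250 min = 7:26 AM.
Event F ends at 7:26 AM + 460 min = 3:06 PM.
Event Q ends at 3:06 PM − 90 min = 1:36 PM.

1:36 PM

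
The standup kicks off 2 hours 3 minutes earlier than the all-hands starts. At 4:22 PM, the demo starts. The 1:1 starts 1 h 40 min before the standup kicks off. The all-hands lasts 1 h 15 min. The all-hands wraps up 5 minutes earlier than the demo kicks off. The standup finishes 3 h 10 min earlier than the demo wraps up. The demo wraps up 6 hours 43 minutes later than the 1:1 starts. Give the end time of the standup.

2:52 PM

The all-hands ends at 4:22 PM − 5 min = 4:17 PM.
The all-hands starts at 4:17 PM − 75 min = 3:02 PM.
The standup starts at 3:02 PM − 123 min = 12:59 PM.
The 1:1 starts at 12:59 PM − 100 min = 11:19 AM.
The demo ends at 11:19 AM + 403 min = 6:02 PM.
The standup ends at 6:02 PM − 190 min = 2:52 PM.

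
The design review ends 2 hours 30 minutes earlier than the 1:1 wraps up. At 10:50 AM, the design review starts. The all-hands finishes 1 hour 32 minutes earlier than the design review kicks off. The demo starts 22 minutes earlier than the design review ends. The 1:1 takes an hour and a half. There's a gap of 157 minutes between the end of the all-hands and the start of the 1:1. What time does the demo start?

10:33 AM

The all-hands ends at 10:50 AM − 92 min = 9:18 AM.
The 1:1 starts at 9:18 AM + 157 min = 11:55 AM.
The 1:1 ends at 11:55 AM + 90 min = 1:25 PM.
The design review ends at 1:25 PM − 150 min = 10:55 AM.
The demo starts at 10:55 AM − 22 min = 10:33 AM.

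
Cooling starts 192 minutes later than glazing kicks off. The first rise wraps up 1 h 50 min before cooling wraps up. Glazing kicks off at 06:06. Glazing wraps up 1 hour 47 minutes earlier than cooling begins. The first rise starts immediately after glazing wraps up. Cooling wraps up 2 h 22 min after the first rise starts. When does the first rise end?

Cooling starts at 06:06 + 192 min = 09:18.
Glazing ends at 09:18 − 107 min = 07:31.
So the first rise starts at 07:31.
Cooling ends at 07:31 + 142 min = 09:53.
The first rise ends at 09:53 − 110 min = 08:03.

08:03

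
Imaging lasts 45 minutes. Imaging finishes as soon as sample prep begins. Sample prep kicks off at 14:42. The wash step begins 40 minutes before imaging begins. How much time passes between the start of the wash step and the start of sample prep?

Imaging ends at 14:42.
Imaging starts at 14:42 − 45 min = 13:57.
The wash step starts at 13:57 − 40 min = 13:17.
From 13:17 to 14:42 is 85 minutes.

85 minutes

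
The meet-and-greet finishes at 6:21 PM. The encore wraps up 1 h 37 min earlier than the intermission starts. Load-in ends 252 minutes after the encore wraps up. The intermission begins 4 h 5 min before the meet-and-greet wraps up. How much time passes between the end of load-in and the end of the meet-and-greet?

1.5 hours

The intermission starts at 6:21 PM − 245 min = 2:16 PM.
The encore ends at 2:16 PM − 97 min = 12:39 PM.
Load-in ends at 12:39 PM + 252 min = 4:51 PM.
From 4:51 PM to 6:21 PM is 1.5 hours.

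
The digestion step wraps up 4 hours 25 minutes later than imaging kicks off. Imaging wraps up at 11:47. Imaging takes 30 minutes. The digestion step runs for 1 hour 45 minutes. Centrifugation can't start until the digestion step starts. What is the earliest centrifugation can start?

Imaging starts at 11:47 − 30 min = 11:17.
The digestion step ends at 11:17 + 265 min = 15:42.
The digestion step starts at 15:42 − 105 min = 13:57.
Centrifugation is bounded by the digestion step, so the earliest it can start is 13:57.

13:57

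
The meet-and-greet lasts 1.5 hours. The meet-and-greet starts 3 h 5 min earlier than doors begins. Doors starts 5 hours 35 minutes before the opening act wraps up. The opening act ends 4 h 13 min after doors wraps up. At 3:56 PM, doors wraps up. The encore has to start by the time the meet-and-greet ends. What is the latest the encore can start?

The opening act ends at 3:56 PM + 253 min = 8:09 PM.
Doors starts at 8:09 PM − 335 min = 2:34 PM.
The meet-and-greet starts at 2:34 PM − 185 min = 11:29 AM.
The meet-and-greet ends at 11:29 AM + 90 min = 12:59 PM.
The encore is bounded by the meet-and-greet, so the latest it can start is 12:59 PM.

12:59 PM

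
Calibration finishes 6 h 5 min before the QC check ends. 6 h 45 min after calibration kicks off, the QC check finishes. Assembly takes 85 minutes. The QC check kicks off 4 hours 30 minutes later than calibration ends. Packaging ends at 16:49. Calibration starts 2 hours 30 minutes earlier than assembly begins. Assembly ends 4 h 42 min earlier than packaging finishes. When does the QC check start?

13:22

Assembly ends at 16:49 − 282 min = 12:07.
Assembly starts at 12:07 − 85 min = 10:42.
Calibration starts at 10:42 − 150 min = 08:12.
The QC check ends at 08:12 + 405 min = 14:57.
Calibration ends at 14:57 − 365 min = 08:52.
The QC check starts at 08:52 + 270 min = 13:22.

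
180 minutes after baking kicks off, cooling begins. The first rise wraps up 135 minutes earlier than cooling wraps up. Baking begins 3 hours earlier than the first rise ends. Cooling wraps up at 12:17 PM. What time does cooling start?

10:02 AM

The first rise ends at 12:17 PM − 135 min = 10:02 AM.
Baking starts at 10:02 AM − 180 min = 7:02 AM.
Cooling starts at 7:02 AM + 180 min = 10:02 AM.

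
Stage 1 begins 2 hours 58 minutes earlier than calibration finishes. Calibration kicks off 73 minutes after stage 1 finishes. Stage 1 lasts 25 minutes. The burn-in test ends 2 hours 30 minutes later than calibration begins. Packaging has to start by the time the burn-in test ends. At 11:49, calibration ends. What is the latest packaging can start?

Stage 1 starts at 11:49 − 178 min = 08:51.
Stage 1 ends at 08:51 + 25 min = 09:16.
Calibration starts at 09:16 + 73 min = 10:29.
The burn-in test ends at 10:29 + 150 min = 12:59.
Packaging is bounded by the burn-in test, so the latest it can start is 12:59.

12:59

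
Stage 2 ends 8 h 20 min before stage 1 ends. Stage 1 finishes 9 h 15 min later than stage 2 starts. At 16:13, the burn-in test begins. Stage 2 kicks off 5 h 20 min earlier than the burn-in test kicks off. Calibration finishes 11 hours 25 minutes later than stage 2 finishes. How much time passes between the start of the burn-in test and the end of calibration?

Stage 2 starts at 16:13 − 320 min = 10:53.
Stage 1 ends at 10:53 + 555 min = 20:08.
Stage 2 ends at 20:08 − 500 min = 11:48.
Calibration ends at 11:48 + 685 min = 23:13.
From 16:13 to 23:13 is 420 minutes.

420 minutes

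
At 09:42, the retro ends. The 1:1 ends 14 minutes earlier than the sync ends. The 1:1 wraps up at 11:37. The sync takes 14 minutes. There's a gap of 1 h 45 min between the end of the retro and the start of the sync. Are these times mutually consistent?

No

The sync starts at 09:42 + 105 min = 11:27.
The sync ends at 11:27 + 14 min = 11:41.
The 1:1 ends at 11:41 − 14 min = 11:27.
But the 1:1 is also said to end at 11:37 — a 10-minute conflict.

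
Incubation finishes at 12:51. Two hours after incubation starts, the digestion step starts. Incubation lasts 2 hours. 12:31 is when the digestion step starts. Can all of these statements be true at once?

Incubation starts at 12:51 − 120 min = 10:51.
The digestion step starts at 10:51 + 120 min = 12:51.
But the digestion step is also said to start at 12:31 — a 20-minute conflict.

No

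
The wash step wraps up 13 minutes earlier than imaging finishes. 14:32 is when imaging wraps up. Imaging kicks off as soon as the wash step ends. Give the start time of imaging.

14:19

The wash step ends at 14:32 − 13 min = 14:19.
So imaging starts at 14:19.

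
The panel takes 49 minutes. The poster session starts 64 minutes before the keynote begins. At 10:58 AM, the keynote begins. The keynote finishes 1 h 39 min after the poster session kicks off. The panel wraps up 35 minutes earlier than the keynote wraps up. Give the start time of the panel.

The poster session starts at 10:58 AM − 64 min = 9:54 AM.
The keynote ends at 9:54 AM + 99 min = 11:33 AM.
The panel ends at 11:33 AM − 35 min = 10:58 AM.
The panel starts at 10:58 AM − 49 min = 10:09 AM.

10:09 AM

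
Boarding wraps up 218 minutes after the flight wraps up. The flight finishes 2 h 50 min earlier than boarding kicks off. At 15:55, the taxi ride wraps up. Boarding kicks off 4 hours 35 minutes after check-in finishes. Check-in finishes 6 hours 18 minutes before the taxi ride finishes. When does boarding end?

15:00

Check-in ends at 15:55 − 378 min = 09:37.
Boarding starts at 09:37 + 275 min = 14:12.
The flight ends at 14:12 − 170 min = 11:22.
Boarding ends at 11:22 + 218 min = 15:00.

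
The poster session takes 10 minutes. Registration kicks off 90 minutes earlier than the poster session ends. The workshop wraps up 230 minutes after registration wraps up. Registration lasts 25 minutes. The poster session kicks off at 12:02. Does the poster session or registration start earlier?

registration

The poster session ends at 12:02 + 10 min = 12:12.
Registration starts at 12:12 − 90 min = 10:42.
The poster session starts at 12:02 and registration starts at 10:42, so registration is first.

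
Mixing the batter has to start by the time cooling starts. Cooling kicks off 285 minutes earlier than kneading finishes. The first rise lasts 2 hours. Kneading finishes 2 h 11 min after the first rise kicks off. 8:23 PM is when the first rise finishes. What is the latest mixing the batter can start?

The first rise starts at 8:23 PM − 120 min = 6:23 PM.
Kneading ends at 6:23 PM + 131 min = 8:34 PM.
Cooling starts at 8:34 PM − 285 min = 3:49 PM.
Mixing the batter is bounded by cooling, so the latest it can start is 3:49 PM.

3:49 PM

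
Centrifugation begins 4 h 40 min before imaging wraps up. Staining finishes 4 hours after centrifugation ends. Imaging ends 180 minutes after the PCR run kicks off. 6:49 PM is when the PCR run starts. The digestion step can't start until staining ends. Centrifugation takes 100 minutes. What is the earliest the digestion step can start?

Imaging ends at 6:49 PM + 180 min = 9:49 PM.
Centrifugation starts at 9:49 PM − 280 min = 5:09 PM.
Centrifugation ends at 5:09 PM + 100 min = 6:49 PM.
Staining ends at 6:49 PM + 240 min = 10:49 PM.
The digestion step is bounded by staining, so the earliest it can start is 10:49 PM.

10:49 PM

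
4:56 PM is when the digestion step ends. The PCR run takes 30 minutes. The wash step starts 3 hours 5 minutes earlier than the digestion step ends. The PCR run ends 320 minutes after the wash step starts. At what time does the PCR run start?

The wash step starts at 4:56 PM − 185 min = 1:51 PM.
The PCR run ends at 1:51 PM + 320 min = 7:11 PM.
The PCR run starts at 7:11 PM − 30 min = 6:41 PM.

6:41 PM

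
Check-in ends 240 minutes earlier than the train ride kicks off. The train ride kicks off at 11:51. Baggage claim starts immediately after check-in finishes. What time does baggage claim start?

07:51

Check-in ends at 11:51 − 240 min = 07:51.
So baggage claim starts at 07:51.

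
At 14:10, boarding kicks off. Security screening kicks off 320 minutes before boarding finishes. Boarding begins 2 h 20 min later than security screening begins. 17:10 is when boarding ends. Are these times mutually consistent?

Yes

Security screening starts at 17:10 − 320 min = 11:50.
Boarding starts at 11:50 + 140 min = 14:10.
That matches the stated 14:10, so the schedule is consistent.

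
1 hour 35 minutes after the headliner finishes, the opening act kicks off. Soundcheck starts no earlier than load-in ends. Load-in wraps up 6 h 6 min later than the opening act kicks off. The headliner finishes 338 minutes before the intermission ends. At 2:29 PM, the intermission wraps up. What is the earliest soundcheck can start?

The headliner ends at 2:29 PM − 338 min = 8:51 AM.
The opening act starts at 8:51 AM + 95 min = 10:26 AM.
Load-in ends at 10:26 AM + 366 min = 4:32 PM.
Soundcheck is bounded by load-in, so the earliest it can start is 4:32 PM.

4:32 PM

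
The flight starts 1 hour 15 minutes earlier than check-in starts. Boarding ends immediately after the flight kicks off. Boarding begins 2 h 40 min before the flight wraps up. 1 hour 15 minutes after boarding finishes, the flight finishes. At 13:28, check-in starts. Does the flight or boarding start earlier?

boarding

The flight starts at 13:28 − 75 min = 12:13.
So boarding ends at 12:13.
The flight ends at 12:13 + 75 min = 13:28.
Boarding starts at 13:28 − 160 min = 10:48.
The flight starts at 12:13 and boarding starts at 10:48, so boarding is first.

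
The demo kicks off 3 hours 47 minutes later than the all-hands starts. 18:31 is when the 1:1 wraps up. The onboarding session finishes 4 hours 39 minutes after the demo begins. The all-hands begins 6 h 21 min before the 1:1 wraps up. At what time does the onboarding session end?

The all-hands starts at 18:31 − 381 min = 12:10.
The demo starts at 12:10 + 227 min = 15:57.
The onboarding session ends at 15:57 + 279 min = 20:36.

20:36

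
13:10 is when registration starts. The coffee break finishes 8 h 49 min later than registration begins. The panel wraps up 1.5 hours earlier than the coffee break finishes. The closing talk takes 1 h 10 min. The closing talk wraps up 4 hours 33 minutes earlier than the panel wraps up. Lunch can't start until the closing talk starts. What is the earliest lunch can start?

14:46

The coffee break ends at 13:10 + 529 min = 21:59.
The panel ends at 21:59 − 90 min = 20:29.
The closing talk ends at 20:29 − 273 min = 15:56.
The closing talk starts at 15:56 − 70 min = 14:46.
Lunch is bounded by the closing talk, so the earliest it can start is 14:46.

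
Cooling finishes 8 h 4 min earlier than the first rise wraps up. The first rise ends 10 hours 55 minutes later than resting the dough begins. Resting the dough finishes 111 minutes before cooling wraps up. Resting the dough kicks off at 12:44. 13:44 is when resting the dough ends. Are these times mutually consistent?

The first rise ends at 12:44 + 655 min = 23:39.
Cooling ends at 23:39 − 484 min = 15:35.
Resting the dough ends at 15:35 − 111 min = 13:44.
That matches the stated 13:44, so the schedule is consistent.

Yes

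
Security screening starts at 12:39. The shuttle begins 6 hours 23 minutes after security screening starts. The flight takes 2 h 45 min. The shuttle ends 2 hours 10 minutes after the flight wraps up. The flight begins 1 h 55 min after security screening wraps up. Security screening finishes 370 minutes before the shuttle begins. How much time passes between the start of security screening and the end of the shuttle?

The shuttle starts at 12:39 + 383 min = 19:02.
Security screening ends at 19:02 − 370 min = 12:52.
The flight starts at 12:52 + 115 min = 14:47.
The flight ends at 14:47 + 165 min = 17:32.
The shuttle ends at 17:32 + 130 min = 19:42.
From 12:39 to 19:42 is 7 h 3 min.

7 h 3 min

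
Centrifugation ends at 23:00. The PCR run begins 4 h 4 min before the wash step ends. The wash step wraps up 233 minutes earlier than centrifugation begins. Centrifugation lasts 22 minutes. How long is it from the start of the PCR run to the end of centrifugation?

Centrifugation starts at 23:00 − 22 min = 22:38.
The wash step ends at 22:38 − 233 min = 18:45.
The PCR run starts at 18:45 − 244 min = 14:41.
From 14:41 to 23:00 is 499 minutes.

499 minutes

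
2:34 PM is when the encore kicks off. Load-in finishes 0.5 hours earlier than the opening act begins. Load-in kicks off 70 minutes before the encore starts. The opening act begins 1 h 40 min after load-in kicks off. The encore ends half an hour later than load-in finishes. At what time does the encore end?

3:04 PM

Load-in starts at 2:34 PM − 70 min = 1:24 PM.
The opening act starts at 1:24 PM + 100 min = 3:04 PM.
Load-in ends at 3:04 PM − 30 min = 2:34 PM.
The encore ends at 2:34 PM + 30 min = 3:04 PM.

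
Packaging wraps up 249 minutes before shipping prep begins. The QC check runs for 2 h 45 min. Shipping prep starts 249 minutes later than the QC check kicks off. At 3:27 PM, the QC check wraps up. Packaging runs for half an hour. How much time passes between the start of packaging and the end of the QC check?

The QC check starts at 3:27 PM − 165 min = 12:42 PM.
Shipping prep starts at 12:42 PM + 249 min = 4:51 PM.
Packaging ends at 4:51 PM − 249 min = 12:42 PM.
Packaging starts at 12:42 PM − 30 min = 12:12 PM.
From 12:12 PM to 3:27 PM is 3 h 15 min.

3 h 15 min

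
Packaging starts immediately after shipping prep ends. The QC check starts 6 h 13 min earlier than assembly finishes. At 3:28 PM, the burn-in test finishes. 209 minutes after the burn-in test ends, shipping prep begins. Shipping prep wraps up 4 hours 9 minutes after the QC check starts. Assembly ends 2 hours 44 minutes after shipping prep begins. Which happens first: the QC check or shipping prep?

the QC check

Shipping prep starts at 3:28 PM + 209 min = 6:57 PM.
Assembly ends at 6:57 PM + 164 min = 9:41 PM.
The QC check starts at 9:41 PM − 373 min = 3:28 PM.
The QC check starts at 3:28 PM and shipping prep starts at 6:57 PM, so the QC check is first.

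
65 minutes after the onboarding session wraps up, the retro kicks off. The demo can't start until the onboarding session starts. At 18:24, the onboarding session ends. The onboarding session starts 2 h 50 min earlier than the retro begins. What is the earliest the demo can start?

16:39

The retro starts at 18:24 + 65 min = 19:29.
The onboarding session starts at 19:29 − 170 min = 16:39.
The demo is bounded by the onboarding session, so the earliest it can start is 16:39.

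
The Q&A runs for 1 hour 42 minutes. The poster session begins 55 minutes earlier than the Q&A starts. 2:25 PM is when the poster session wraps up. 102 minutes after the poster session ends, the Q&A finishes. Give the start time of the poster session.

The Q&A ends at 2:25 PM + 102 min = 4:07 PM.
The Q&A starts at 4:07 PM − 102 min = 2:25 PM.
The poster session starts at 2:25 PM − 55 min = 1:30 PM.

1:30 PM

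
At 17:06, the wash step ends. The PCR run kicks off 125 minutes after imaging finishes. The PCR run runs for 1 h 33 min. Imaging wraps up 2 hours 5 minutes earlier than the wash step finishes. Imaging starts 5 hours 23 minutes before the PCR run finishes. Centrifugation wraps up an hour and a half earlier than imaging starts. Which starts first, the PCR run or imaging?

imaging

Imaging ends at 17:06 − 125 min = 15:01.
The PCR run starts at 15:01 + 125 min = 17:06.
The PCR run ends at 17:06 + 93 min = 18:39.
Imaging starts at 18:39 − 323 min = 13:16.
The PCR run starts at 17:06 and imaging starts at 13:16, so imaging is first.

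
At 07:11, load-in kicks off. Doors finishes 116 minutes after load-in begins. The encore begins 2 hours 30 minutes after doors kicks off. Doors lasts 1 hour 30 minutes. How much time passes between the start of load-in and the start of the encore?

176 minutes

Doors ends at 07:11 + 116 min = 09:07.
Doors starts at 09:07 − 90 min = 07:37.
The encore starts at 07:37 + 150 min = 10:07.
From 07:11 to 10:07 is 176 minutes.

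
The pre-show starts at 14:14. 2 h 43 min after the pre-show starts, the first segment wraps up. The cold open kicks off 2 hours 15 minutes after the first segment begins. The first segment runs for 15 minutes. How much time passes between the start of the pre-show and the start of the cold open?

The first segment ends at 14:14 + 163 min = 16:57.
The first segment starts at 16:57 − 15 min = 16:42.
The cold open starts at 16:42 + 135 min = 18:57.
From 14:14 to 18:57 is 4 h 43 min.

4 h 43 min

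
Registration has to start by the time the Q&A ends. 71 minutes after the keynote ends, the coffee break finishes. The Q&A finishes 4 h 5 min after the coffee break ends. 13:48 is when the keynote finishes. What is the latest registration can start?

The coffee break ends at 13:48 + 71 min = 14:59.
The Q&A ends at 14:59 + 245 min = 19:04.
Registration is bounded by the Q&A, so the latest it can start is 19:04.

19:04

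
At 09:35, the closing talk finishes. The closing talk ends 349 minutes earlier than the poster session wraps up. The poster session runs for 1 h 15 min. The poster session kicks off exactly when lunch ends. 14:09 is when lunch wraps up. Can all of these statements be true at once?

Yes

The poster session starts at 14:09.
The poster session ends at 14:09 + 75 min = 15:24.
The closing talk ends at 15:24 − 349 min = 09:35.
That matches the stated 09:35, so the schedule is consistent.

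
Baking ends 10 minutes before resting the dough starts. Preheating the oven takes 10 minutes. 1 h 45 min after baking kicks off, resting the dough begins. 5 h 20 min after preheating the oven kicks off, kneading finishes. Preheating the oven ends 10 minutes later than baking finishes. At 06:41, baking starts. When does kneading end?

13:36

Resting the dough starts at 06:41 + 105 min = 08:26.
Baking ends at 08:26 − 10 min = 08:16.
Preheating the oven ends at 08:16 + 10 min = 08:26.
Preheating the oven starts at 08:26 − 10 min = 08:16.
Kneading ends at 08:16 + 320 min = 13:36.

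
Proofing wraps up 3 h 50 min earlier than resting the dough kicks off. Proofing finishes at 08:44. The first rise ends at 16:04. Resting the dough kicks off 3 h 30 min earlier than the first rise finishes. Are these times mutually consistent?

Yes

Resting the dough starts at 16:04 − 210 min = 12:34.
Proofing ends at 12:34 − 230 min = 08:44.
That matches the stated 08:44, so the schedule is consistent.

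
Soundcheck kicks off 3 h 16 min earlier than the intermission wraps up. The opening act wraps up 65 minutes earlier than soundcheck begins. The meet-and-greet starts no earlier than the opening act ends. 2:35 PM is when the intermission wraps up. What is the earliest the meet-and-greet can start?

Soundcheck starts at 2:35 PM − 196 min = 11:19 AM.
The opening act ends at 11:19 AM − 65 min = 10:14 AM.
The meet-and-greet is bounded by the opening act, so the earliest it can start is 10:14 AM.

10:14 AM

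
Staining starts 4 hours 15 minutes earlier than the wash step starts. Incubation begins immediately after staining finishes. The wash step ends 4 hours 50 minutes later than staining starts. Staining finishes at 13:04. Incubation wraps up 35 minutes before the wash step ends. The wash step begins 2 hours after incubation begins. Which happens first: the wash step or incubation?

incubation

Incubation starts at 13:04.
The wash step starts at 13:04 + 120 min = 15:04.
The wash step starts at 15:04 and incubation starts at 13:04, so incubation is first.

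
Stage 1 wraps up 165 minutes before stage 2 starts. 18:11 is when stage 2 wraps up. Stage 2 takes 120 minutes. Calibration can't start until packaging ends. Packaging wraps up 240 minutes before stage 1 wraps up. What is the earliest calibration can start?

09:26

Stage 2 starts at 18:11 − 120 min = 16:11.
Stage 1 ends at 16:11 − 165 min = 13:26.
Packaging ends at 13:26 − 240 min = 09:26.
Calibration is bounded by packaging, so the earliest it can start is 09:26.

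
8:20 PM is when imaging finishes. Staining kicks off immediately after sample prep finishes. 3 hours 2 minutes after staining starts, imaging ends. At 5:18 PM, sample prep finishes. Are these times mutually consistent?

Yes

Staining starts at 5:18 PM.
Imaging ends at 5:18 PM + 182 min = 8:20 PM.
That matches the stated 8:20 PM, so the schedule is consistent.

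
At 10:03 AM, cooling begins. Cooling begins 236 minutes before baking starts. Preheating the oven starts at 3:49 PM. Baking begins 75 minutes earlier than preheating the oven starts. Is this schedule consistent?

No

Baking starts at 3:49 PM − 75 min = 2:34 PM.
Cooling starts at 2:34 PM − 236 min = 10:38 AM.
But cooling is also said to start at 10:03 AM — a 35-minute conflict.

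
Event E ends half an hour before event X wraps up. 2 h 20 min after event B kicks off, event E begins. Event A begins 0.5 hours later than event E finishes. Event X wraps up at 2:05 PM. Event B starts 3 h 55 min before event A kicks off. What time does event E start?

Event E ends at 2:05 PM − 30 min = 1:35 PM.
Event A starts at 1:35 PM + 30 min = 2:05 PM.
Event B starts at 2:05 PM − 235 min = 10:10 AM.
Event E starts at 10:10 AM + 140 min = 12:30 PM.

12:30 PM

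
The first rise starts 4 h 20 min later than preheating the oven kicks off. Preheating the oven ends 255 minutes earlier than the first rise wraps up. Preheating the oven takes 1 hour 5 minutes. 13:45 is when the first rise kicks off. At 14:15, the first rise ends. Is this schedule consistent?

No

Preheating the oven ends at 14:15 − 255 min = 10:00.
Preheating the oven starts at 10:00 − 65 min = 08:55.
The first rise starts at 08:55 + 260 min = 13:15.
But the first rise is also said to start at 13:45 — a 30-minute conflict.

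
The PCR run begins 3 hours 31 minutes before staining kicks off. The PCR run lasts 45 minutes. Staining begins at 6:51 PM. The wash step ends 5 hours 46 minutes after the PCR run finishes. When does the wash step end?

The PCR run starts at 6:51 PM − 211 min = 3:20 PM.
The PCR run ends at 3:20 PM + 45 min = 4:05 PM.
The wash step ends at 4:05 PM + 346 min = 9:51 PM.

9:51 PM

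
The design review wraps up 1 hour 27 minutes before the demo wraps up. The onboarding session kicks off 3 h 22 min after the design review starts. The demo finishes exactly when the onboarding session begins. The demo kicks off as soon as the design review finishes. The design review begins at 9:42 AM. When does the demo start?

The onboarding session starts at 9:42 AM + 202 min = 1:04 PM.
So the demo ends at 1:04 PM.
The design review ends at 1:04 PM − 87 min = 11:37 AM.
So the demo starts at 11:37 AM.

11:37 AM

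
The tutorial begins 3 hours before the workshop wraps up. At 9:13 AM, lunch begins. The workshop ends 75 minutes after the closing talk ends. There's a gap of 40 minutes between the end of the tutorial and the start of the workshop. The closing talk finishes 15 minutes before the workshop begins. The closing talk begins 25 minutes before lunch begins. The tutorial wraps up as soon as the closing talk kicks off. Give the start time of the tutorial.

The closing talk starts at 9:13 AM − 25 min = 8:48 AM.
So the tutorial ends at 8:48 AM.
The workshop starts at 8:48 AM + 40 min = 9:28 AM.
The closing talk ends at 9:28 AM − 15 min = 9:13 AM.
The workshop ends at 9:13 AM + 75 min = 10:28 AM.
The tutorial starts at 10:28 AM − 180 min = 7:28 AM.

7:28 AM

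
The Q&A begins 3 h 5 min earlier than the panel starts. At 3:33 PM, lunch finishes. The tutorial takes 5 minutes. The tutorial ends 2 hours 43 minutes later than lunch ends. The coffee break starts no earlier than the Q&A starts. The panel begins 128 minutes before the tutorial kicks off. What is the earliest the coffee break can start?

12:58 PM

The tutorial ends at 3:33 PM + 163 min = 6:16 PM.
The tutorial starts at 6:16 PM − 5 min = 6:11 PM.
The panel starts at 6:11 PM − 128 min = 4:03 PM.
The Q&A starts at 4:03 PM − 185 min = 12:58 PM.
The coffee break is bounded by the Q&A, so the earliest it can start is 12:58 PM.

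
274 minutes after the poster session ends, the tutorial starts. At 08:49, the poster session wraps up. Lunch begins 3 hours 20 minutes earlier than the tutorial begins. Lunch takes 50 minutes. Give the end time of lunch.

The tutorial starts at 08:49 + 274 min = 13:23.
Lunch starts at 13:23 − 200 min = 10:03.
Lunch ends at 10:03 + 50 min = 10:53.

10:53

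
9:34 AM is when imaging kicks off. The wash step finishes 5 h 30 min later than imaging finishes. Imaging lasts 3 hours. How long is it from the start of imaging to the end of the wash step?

8 hours 30 minutes

Imaging ends at 9:34 AM + 180 min = 12:34 PM.
The wash step ends at 12:34 PM + 330 min = 6:04 PM.
From 9:34 AM to 6:04 PM is 8 hours 30 minutes.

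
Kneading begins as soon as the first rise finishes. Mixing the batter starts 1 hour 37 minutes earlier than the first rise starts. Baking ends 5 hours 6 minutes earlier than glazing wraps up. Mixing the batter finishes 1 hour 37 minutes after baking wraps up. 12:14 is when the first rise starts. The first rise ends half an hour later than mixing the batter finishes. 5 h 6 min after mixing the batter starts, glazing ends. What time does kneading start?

Mixing the batter starts at 12:14 − 97 min = 10:37.
Glazing ends at 10:37 + 306 min = 15:43.
Baking ends at 15:43 − 306 min = 10:37.
Mixing the batter ends at 10:37 + 97 min = 12:14.
The first rise ends at 12:14 + 30 min = 12:44.
So kneading starts at 12:44.

12:44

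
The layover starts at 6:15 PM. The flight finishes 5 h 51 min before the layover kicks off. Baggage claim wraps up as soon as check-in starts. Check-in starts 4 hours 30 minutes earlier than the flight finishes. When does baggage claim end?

The flight ends at 6:15 PM − 351 min = 12:24 PM.
Check-in starts at 12:24 PM − 270 min = 7:54 AM.
So baggage claim ends at 7:54 AM.

7:54 AM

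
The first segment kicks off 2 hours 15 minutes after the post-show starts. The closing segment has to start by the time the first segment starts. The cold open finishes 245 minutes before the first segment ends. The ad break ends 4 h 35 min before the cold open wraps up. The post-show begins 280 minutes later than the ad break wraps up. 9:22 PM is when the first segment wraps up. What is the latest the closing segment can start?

The cold open ends at 9:22 PM − 245 min = 5:17 PM.
The ad break ends at 5:17 PM − 275 min = 12:42 PM.
The post-show starts at 12:42 PM + 280 min = 5:22 PM.
The first segment starts at 5:22 PM + 135 min = 7:37 PM.
The closing segment is bounded by the first segment, so the latest it can start is 7:37 PM.

7:37 PM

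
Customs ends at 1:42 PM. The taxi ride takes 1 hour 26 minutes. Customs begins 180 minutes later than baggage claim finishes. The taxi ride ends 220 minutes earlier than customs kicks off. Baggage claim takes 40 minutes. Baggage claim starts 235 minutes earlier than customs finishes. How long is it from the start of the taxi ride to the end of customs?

5 hours 21 minutes

Baggage claim starts at 1:42 PM − 235 min = 9:47 AM.
Baggage claim ends at 9:47 AM + 40 min = 10:27 AM.
Customs starts at 10:27 AM + 180 min = 1:27 PM.
The taxi ride ends at 1:27 PM − 220 min = 9:47 AM.
The taxi ride starts at 9:47 AM − 86 min = 8:21 AM.
From 8:21 AM to 1:42 PM is 5 hours 21 minutes.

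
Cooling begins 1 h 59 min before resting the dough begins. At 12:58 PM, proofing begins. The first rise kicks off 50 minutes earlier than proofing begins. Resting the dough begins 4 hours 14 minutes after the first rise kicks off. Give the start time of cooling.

2:23 PM

The first rise starts at 12:58 PM − 50 min = 12:08 PM.
Resting the dough starts at 12:08 PM + 254 min = 4:22 PM.
Cooling starts at 4:22 PM − 119 min = 2:23 PM.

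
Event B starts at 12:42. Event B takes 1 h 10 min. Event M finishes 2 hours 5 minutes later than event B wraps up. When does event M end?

Event B ends at 12:42 + 70 min = 13:52.
Event M ends at 13:52 + 125 min = 15:57.

15:57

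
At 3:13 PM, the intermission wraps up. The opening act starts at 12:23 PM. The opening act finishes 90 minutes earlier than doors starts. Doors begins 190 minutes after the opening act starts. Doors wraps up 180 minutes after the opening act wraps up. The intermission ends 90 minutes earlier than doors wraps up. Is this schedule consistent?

Doors starts at 12:23 PM + 190 min = 3:33 PM.
The opening act ends at 3:33 PM − 90 min = 2:03 PM.
Doors ends at 2:03 PM + 180 min = 5:03 PM.
The intermission ends at 5:03 PM − 90 min = 3:33 PM.
But the intermission is also said to end at 3:13 PM — a 20-minute conflict.

No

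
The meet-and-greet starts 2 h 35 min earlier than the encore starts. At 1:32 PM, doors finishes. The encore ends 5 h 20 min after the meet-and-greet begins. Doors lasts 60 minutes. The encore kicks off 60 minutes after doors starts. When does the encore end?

4:17 PM

Doors starts at 1:32 PM − 60 min = 12:32 PM.
The encore starts at 12:32 PM + 60 min = 1:32 PM.
The meet-and-greet starts at 1:32 PM − 155 min = 10:57 AM.
The encore ends at 10:57 AM + 320 min = 4:17 PM.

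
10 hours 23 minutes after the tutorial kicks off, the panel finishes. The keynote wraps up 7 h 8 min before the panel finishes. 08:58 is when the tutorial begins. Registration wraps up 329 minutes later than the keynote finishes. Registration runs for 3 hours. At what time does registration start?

The panel ends at 08:58 + 623 min = 19:21.
The keynote ends at 19:21 − 428 min = 12:13.
Registration ends at 12:13 + 329 min = 17:42.
Registration starts at 17:42 − 180 min = 14:42.

14:42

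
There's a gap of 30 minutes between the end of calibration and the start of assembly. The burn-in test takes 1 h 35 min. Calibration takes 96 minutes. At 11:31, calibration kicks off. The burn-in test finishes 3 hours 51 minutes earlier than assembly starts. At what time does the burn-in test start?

08:11

Calibration ends at 11:31 + 96 min = 13:07.
Assembly starts at 13:07 + 30 min = 13:37.
The burn-in test ends at 13:37 − 231 min = 09:46.
The burn-in test starts at 09:46 − 95 min = 08:11.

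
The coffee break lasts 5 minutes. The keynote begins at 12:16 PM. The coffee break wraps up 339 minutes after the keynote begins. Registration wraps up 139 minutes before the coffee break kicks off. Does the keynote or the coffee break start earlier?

The coffee break ends at 12:16 PM + 339 min = 5:55 PM.
The coffee break starts at 5:55 PM − 5 min = 5:50 PM.
The keynote starts at 12:16 PM and the coffee break starts at 5:50 PM, so the keynote is first.

the keynote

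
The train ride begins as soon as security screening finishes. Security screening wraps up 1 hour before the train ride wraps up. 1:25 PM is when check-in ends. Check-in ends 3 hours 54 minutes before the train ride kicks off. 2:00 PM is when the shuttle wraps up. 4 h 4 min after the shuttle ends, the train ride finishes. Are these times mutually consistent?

The train ride ends at 2:00 PM + 244 min = 6:04 PM.
Security screening ends at 6:04 PM − 60 min = 5:04 PM.
So the train ride starts at 5:04 PM.
Check-in ends at 5:04 PM − 234 min = 1:10 PM.
But check-in is also said to end at 1:25 PM — a 15-minute conflict.

No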